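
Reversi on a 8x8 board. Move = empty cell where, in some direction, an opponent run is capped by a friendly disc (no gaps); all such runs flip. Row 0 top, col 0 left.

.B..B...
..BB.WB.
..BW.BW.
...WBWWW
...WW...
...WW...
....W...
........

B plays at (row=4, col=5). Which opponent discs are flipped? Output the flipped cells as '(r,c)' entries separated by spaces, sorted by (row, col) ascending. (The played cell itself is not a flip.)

Answer: (3,5)

Derivation:
Dir NW: first cell 'B' (not opp) -> no flip
Dir N: opp run (3,5) capped by B -> flip
Dir NE: opp run (3,6), next='.' -> no flip
Dir W: opp run (4,4) (4,3), next='.' -> no flip
Dir E: first cell '.' (not opp) -> no flip
Dir SW: opp run (5,4), next='.' -> no flip
Dir S: first cell '.' (not opp) -> no flip
Dir SE: first cell '.' (not opp) -> no flip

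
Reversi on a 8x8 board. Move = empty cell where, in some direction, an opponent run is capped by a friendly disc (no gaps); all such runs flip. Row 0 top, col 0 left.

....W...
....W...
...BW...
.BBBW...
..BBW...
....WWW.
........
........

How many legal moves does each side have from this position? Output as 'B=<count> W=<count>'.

-- B to move --
(0,3): no bracket -> illegal
(0,5): flips 1 -> legal
(1,3): no bracket -> illegal
(1,5): flips 1 -> legal
(2,5): flips 2 -> legal
(3,5): flips 1 -> legal
(4,5): flips 2 -> legal
(4,6): no bracket -> illegal
(4,7): no bracket -> illegal
(5,3): no bracket -> illegal
(5,7): no bracket -> illegal
(6,3): no bracket -> illegal
(6,4): no bracket -> illegal
(6,5): flips 1 -> legal
(6,6): flips 2 -> legal
(6,7): no bracket -> illegal
B mobility = 7
-- W to move --
(1,2): flips 1 -> legal
(1,3): no bracket -> illegal
(2,0): no bracket -> illegal
(2,1): flips 2 -> legal
(2,2): flips 2 -> legal
(3,0): flips 3 -> legal
(4,0): no bracket -> illegal
(4,1): flips 4 -> legal
(5,1): flips 2 -> legal
(5,2): flips 1 -> legal
(5,3): no bracket -> illegal
W mobility = 7

Answer: B=7 W=7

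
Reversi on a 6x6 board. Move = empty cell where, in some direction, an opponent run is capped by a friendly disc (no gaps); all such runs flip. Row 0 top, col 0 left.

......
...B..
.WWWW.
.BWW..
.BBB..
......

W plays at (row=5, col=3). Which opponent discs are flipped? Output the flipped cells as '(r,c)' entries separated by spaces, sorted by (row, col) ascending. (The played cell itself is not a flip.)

Answer: (4,3)

Derivation:
Dir NW: opp run (4,2) (3,1), next='.' -> no flip
Dir N: opp run (4,3) capped by W -> flip
Dir NE: first cell '.' (not opp) -> no flip
Dir W: first cell '.' (not opp) -> no flip
Dir E: first cell '.' (not opp) -> no flip
Dir SW: edge -> no flip
Dir S: edge -> no flip
Dir SE: edge -> no flip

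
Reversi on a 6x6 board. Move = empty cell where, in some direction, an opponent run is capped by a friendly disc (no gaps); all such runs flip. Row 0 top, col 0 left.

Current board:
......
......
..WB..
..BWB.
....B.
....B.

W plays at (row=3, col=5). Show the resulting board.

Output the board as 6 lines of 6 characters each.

Place W at (3,5); scan 8 dirs for brackets.
Dir NW: first cell '.' (not opp) -> no flip
Dir N: first cell '.' (not opp) -> no flip
Dir NE: edge -> no flip
Dir W: opp run (3,4) capped by W -> flip
Dir E: edge -> no flip
Dir SW: opp run (4,4), next='.' -> no flip
Dir S: first cell '.' (not opp) -> no flip
Dir SE: edge -> no flip
All flips: (3,4)

Answer: ......
......
..WB..
..BWWW
....B.
....B.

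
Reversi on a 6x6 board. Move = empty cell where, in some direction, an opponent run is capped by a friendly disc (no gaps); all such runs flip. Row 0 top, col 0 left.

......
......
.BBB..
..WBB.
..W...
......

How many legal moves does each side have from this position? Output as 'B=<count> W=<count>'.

-- B to move --
(3,1): flips 1 -> legal
(4,1): flips 1 -> legal
(4,3): flips 1 -> legal
(5,1): flips 1 -> legal
(5,2): flips 2 -> legal
(5,3): no bracket -> illegal
B mobility = 5
-- W to move --
(1,0): flips 1 -> legal
(1,1): no bracket -> illegal
(1,2): flips 1 -> legal
(1,3): no bracket -> illegal
(1,4): flips 1 -> legal
(2,0): no bracket -> illegal
(2,4): flips 1 -> legal
(2,5): no bracket -> illegal
(3,0): no bracket -> illegal
(3,1): no bracket -> illegal
(3,5): flips 2 -> legal
(4,3): no bracket -> illegal
(4,4): no bracket -> illegal
(4,5): no bracket -> illegal
W mobility = 5

Answer: B=5 W=5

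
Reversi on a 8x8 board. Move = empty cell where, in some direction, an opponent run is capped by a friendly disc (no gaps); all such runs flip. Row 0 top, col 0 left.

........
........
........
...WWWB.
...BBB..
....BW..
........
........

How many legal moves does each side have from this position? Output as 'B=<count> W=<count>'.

Answer: B=9 W=5

Derivation:
-- B to move --
(2,2): flips 1 -> legal
(2,3): flips 2 -> legal
(2,4): flips 1 -> legal
(2,5): flips 2 -> legal
(2,6): flips 1 -> legal
(3,2): flips 3 -> legal
(4,2): no bracket -> illegal
(4,6): no bracket -> illegal
(5,6): flips 1 -> legal
(6,4): no bracket -> illegal
(6,5): flips 1 -> legal
(6,6): flips 1 -> legal
B mobility = 9
-- W to move --
(2,5): no bracket -> illegal
(2,6): no bracket -> illegal
(2,7): no bracket -> illegal
(3,2): no bracket -> illegal
(3,7): flips 1 -> legal
(4,2): no bracket -> illegal
(4,6): no bracket -> illegal
(4,7): no bracket -> illegal
(5,2): flips 1 -> legal
(5,3): flips 3 -> legal
(5,6): flips 1 -> legal
(6,3): no bracket -> illegal
(6,4): flips 2 -> legal
(6,5): no bracket -> illegal
W mobility = 5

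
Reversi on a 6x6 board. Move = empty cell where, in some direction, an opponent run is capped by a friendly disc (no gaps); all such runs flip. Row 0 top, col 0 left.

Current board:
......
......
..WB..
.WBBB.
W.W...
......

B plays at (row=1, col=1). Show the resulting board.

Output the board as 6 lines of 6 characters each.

Place B at (1,1); scan 8 dirs for brackets.
Dir NW: first cell '.' (not opp) -> no flip
Dir N: first cell '.' (not opp) -> no flip
Dir NE: first cell '.' (not opp) -> no flip
Dir W: first cell '.' (not opp) -> no flip
Dir E: first cell '.' (not opp) -> no flip
Dir SW: first cell '.' (not opp) -> no flip
Dir S: first cell '.' (not opp) -> no flip
Dir SE: opp run (2,2) capped by B -> flip
All flips: (2,2)

Answer: ......
.B....
..BB..
.WBBB.
W.W...
......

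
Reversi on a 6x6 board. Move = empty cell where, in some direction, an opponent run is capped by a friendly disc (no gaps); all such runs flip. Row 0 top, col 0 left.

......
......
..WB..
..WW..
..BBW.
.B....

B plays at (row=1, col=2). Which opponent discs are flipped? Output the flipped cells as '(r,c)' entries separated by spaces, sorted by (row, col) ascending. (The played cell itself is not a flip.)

Answer: (2,2) (3,2)

Derivation:
Dir NW: first cell '.' (not opp) -> no flip
Dir N: first cell '.' (not opp) -> no flip
Dir NE: first cell '.' (not opp) -> no flip
Dir W: first cell '.' (not opp) -> no flip
Dir E: first cell '.' (not opp) -> no flip
Dir SW: first cell '.' (not opp) -> no flip
Dir S: opp run (2,2) (3,2) capped by B -> flip
Dir SE: first cell 'B' (not opp) -> no flip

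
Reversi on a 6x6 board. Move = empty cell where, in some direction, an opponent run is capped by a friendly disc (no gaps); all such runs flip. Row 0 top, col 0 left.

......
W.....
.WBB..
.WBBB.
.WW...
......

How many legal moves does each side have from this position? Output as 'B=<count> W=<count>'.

-- B to move --
(0,0): no bracket -> illegal
(0,1): no bracket -> illegal
(1,1): no bracket -> illegal
(1,2): no bracket -> illegal
(2,0): flips 1 -> legal
(3,0): flips 1 -> legal
(4,0): flips 1 -> legal
(4,3): no bracket -> illegal
(5,0): flips 1 -> legal
(5,1): flips 1 -> legal
(5,2): flips 1 -> legal
(5,3): no bracket -> illegal
B mobility = 6
-- W to move --
(1,1): no bracket -> illegal
(1,2): flips 2 -> legal
(1,3): flips 1 -> legal
(1,4): flips 2 -> legal
(2,4): flips 3 -> legal
(2,5): no bracket -> illegal
(3,5): flips 3 -> legal
(4,3): flips 1 -> legal
(4,4): no bracket -> illegal
(4,5): no bracket -> illegal
W mobility = 6

Answer: B=6 W=6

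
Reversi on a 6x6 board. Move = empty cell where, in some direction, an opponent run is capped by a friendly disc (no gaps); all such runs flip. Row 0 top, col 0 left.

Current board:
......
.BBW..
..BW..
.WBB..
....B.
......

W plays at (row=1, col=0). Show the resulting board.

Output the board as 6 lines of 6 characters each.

Place W at (1,0); scan 8 dirs for brackets.
Dir NW: edge -> no flip
Dir N: first cell '.' (not opp) -> no flip
Dir NE: first cell '.' (not opp) -> no flip
Dir W: edge -> no flip
Dir E: opp run (1,1) (1,2) capped by W -> flip
Dir SW: edge -> no flip
Dir S: first cell '.' (not opp) -> no flip
Dir SE: first cell '.' (not opp) -> no flip
All flips: (1,1) (1,2)

Answer: ......
WWWW..
..BW..
.WBB..
....B.
......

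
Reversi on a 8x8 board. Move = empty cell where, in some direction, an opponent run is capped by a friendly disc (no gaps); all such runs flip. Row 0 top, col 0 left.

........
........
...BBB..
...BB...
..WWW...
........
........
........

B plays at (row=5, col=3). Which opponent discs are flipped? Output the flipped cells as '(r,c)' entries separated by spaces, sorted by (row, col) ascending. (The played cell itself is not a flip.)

Dir NW: opp run (4,2), next='.' -> no flip
Dir N: opp run (4,3) capped by B -> flip
Dir NE: opp run (4,4), next='.' -> no flip
Dir W: first cell '.' (not opp) -> no flip
Dir E: first cell '.' (not opp) -> no flip
Dir SW: first cell '.' (not opp) -> no flip
Dir S: first cell '.' (not opp) -> no flip
Dir SE: first cell '.' (not opp) -> no flip

Answer: (4,3)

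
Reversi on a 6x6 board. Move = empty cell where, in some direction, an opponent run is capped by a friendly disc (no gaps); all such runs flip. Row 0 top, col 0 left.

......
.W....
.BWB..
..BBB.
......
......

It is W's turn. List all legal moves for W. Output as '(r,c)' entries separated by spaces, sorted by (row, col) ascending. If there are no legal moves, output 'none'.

Answer: (2,0) (2,4) (3,1) (4,2) (4,4)

Derivation:
(1,0): no bracket -> illegal
(1,2): no bracket -> illegal
(1,3): no bracket -> illegal
(1,4): no bracket -> illegal
(2,0): flips 1 -> legal
(2,4): flips 1 -> legal
(2,5): no bracket -> illegal
(3,0): no bracket -> illegal
(3,1): flips 1 -> legal
(3,5): no bracket -> illegal
(4,1): no bracket -> illegal
(4,2): flips 1 -> legal
(4,3): no bracket -> illegal
(4,4): flips 1 -> legal
(4,5): no bracket -> illegal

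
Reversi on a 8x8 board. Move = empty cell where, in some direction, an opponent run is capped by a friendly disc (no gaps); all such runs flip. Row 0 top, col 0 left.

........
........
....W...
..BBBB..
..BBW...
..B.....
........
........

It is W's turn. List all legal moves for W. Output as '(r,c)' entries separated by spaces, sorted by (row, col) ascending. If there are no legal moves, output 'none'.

Answer: (2,2) (2,6) (4,1) (4,6) (5,1)

Derivation:
(2,1): no bracket -> illegal
(2,2): flips 1 -> legal
(2,3): no bracket -> illegal
(2,5): no bracket -> illegal
(2,6): flips 1 -> legal
(3,1): no bracket -> illegal
(3,6): no bracket -> illegal
(4,1): flips 2 -> legal
(4,5): no bracket -> illegal
(4,6): flips 1 -> legal
(5,1): flips 2 -> legal
(5,3): no bracket -> illegal
(5,4): no bracket -> illegal
(6,1): no bracket -> illegal
(6,2): no bracket -> illegal
(6,3): no bracket -> illegal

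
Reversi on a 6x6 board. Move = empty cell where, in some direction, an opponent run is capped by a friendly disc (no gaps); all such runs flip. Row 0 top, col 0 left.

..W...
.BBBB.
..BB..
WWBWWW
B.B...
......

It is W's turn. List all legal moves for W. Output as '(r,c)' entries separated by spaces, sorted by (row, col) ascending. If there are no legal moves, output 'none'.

(0,0): flips 2 -> legal
(0,1): flips 2 -> legal
(0,3): flips 2 -> legal
(0,4): flips 2 -> legal
(0,5): no bracket -> illegal
(1,0): no bracket -> illegal
(1,5): no bracket -> illegal
(2,0): flips 1 -> legal
(2,1): no bracket -> illegal
(2,4): flips 1 -> legal
(2,5): no bracket -> illegal
(4,1): no bracket -> illegal
(4,3): no bracket -> illegal
(5,0): flips 1 -> legal
(5,1): flips 1 -> legal
(5,2): flips 4 -> legal
(5,3): flips 1 -> legal

Answer: (0,0) (0,1) (0,3) (0,4) (2,0) (2,4) (5,0) (5,1) (5,2) (5,3)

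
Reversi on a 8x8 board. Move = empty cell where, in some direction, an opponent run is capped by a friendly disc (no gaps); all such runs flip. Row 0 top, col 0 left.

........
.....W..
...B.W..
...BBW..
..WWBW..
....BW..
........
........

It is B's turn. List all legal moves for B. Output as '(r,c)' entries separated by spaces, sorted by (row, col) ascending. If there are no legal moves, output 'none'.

Answer: (1,6) (2,6) (3,2) (3,6) (4,1) (4,6) (5,1) (5,2) (5,3) (5,6) (6,6)

Derivation:
(0,4): no bracket -> illegal
(0,5): no bracket -> illegal
(0,6): no bracket -> illegal
(1,4): no bracket -> illegal
(1,6): flips 1 -> legal
(2,4): no bracket -> illegal
(2,6): flips 1 -> legal
(3,1): no bracket -> illegal
(3,2): flips 1 -> legal
(3,6): flips 2 -> legal
(4,1): flips 2 -> legal
(4,6): flips 1 -> legal
(5,1): flips 1 -> legal
(5,2): flips 1 -> legal
(5,3): flips 1 -> legal
(5,6): flips 2 -> legal
(6,4): no bracket -> illegal
(6,5): no bracket -> illegal
(6,6): flips 1 -> legal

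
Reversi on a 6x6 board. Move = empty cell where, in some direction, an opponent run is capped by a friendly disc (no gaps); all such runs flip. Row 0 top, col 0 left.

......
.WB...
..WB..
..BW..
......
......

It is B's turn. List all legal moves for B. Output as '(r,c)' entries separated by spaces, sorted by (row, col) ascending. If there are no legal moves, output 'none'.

(0,0): no bracket -> illegal
(0,1): no bracket -> illegal
(0,2): no bracket -> illegal
(1,0): flips 1 -> legal
(1,3): no bracket -> illegal
(2,0): no bracket -> illegal
(2,1): flips 1 -> legal
(2,4): no bracket -> illegal
(3,1): no bracket -> illegal
(3,4): flips 1 -> legal
(4,2): no bracket -> illegal
(4,3): flips 1 -> legal
(4,4): no bracket -> illegal

Answer: (1,0) (2,1) (3,4) (4,3)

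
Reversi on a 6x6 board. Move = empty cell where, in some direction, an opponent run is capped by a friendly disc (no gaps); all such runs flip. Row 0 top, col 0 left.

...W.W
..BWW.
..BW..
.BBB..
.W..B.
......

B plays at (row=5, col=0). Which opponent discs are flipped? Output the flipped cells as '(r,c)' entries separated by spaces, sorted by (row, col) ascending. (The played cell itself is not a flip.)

Answer: (4,1)

Derivation:
Dir NW: edge -> no flip
Dir N: first cell '.' (not opp) -> no flip
Dir NE: opp run (4,1) capped by B -> flip
Dir W: edge -> no flip
Dir E: first cell '.' (not opp) -> no flip
Dir SW: edge -> no flip
Dir S: edge -> no flip
Dir SE: edge -> no flip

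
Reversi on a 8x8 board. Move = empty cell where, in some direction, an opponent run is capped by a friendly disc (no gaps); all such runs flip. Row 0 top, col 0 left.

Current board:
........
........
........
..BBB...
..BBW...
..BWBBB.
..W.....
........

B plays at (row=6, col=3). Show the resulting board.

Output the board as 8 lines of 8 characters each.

Place B at (6,3); scan 8 dirs for brackets.
Dir NW: first cell 'B' (not opp) -> no flip
Dir N: opp run (5,3) capped by B -> flip
Dir NE: first cell 'B' (not opp) -> no flip
Dir W: opp run (6,2), next='.' -> no flip
Dir E: first cell '.' (not opp) -> no flip
Dir SW: first cell '.' (not opp) -> no flip
Dir S: first cell '.' (not opp) -> no flip
Dir SE: first cell '.' (not opp) -> no flip
All flips: (5,3)

Answer: ........
........
........
..BBB...
..BBW...
..BBBBB.
..WB....
........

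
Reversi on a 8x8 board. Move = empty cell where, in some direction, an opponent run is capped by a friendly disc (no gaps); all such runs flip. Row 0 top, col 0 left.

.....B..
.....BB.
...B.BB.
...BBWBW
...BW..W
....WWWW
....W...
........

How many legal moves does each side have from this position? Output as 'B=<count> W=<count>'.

Answer: B=5 W=7

Derivation:
-- B to move --
(2,4): no bracket -> illegal
(2,7): no bracket -> illegal
(4,5): flips 2 -> legal
(4,6): no bracket -> illegal
(5,3): flips 2 -> legal
(6,3): no bracket -> illegal
(6,5): flips 1 -> legal
(6,6): flips 2 -> legal
(6,7): no bracket -> illegal
(7,3): no bracket -> illegal
(7,4): flips 3 -> legal
(7,5): no bracket -> illegal
B mobility = 5
-- W to move --
(0,4): flips 2 -> legal
(0,6): no bracket -> illegal
(0,7): no bracket -> illegal
(1,2): no bracket -> illegal
(1,3): no bracket -> illegal
(1,4): flips 2 -> legal
(1,7): flips 1 -> legal
(2,2): flips 1 -> legal
(2,4): flips 1 -> legal
(2,7): no bracket -> illegal
(3,2): flips 3 -> legal
(4,2): flips 1 -> legal
(4,5): no bracket -> illegal
(4,6): no bracket -> illegal
(5,2): no bracket -> illegal
(5,3): no bracket -> illegal
W mobility = 7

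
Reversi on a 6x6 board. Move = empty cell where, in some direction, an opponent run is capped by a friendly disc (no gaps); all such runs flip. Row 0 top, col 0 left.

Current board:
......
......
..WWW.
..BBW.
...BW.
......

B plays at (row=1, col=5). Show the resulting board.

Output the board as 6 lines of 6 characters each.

Answer: ......
.....B
..WWB.
..BBW.
...BW.
......

Derivation:
Place B at (1,5); scan 8 dirs for brackets.
Dir NW: first cell '.' (not opp) -> no flip
Dir N: first cell '.' (not opp) -> no flip
Dir NE: edge -> no flip
Dir W: first cell '.' (not opp) -> no flip
Dir E: edge -> no flip
Dir SW: opp run (2,4) capped by B -> flip
Dir S: first cell '.' (not opp) -> no flip
Dir SE: edge -> no flip
All flips: (2,4)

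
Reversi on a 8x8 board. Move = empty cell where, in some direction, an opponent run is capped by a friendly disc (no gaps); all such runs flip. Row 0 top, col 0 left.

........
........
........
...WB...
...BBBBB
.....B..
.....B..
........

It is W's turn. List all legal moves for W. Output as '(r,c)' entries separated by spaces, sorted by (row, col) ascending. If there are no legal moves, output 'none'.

(2,3): no bracket -> illegal
(2,4): no bracket -> illegal
(2,5): no bracket -> illegal
(3,2): no bracket -> illegal
(3,5): flips 1 -> legal
(3,6): no bracket -> illegal
(3,7): no bracket -> illegal
(4,2): no bracket -> illegal
(5,2): no bracket -> illegal
(5,3): flips 1 -> legal
(5,4): no bracket -> illegal
(5,6): no bracket -> illegal
(5,7): no bracket -> illegal
(6,4): no bracket -> illegal
(6,6): flips 2 -> legal
(7,4): no bracket -> illegal
(7,5): no bracket -> illegal
(7,6): no bracket -> illegal

Answer: (3,5) (5,3) (6,6)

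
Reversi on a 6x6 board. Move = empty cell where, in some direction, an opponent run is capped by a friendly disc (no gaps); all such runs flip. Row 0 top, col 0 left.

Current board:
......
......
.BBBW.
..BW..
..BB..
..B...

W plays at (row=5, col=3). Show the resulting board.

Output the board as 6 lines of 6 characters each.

Place W at (5,3); scan 8 dirs for brackets.
Dir NW: opp run (4,2), next='.' -> no flip
Dir N: opp run (4,3) capped by W -> flip
Dir NE: first cell '.' (not opp) -> no flip
Dir W: opp run (5,2), next='.' -> no flip
Dir E: first cell '.' (not opp) -> no flip
Dir SW: edge -> no flip
Dir S: edge -> no flip
Dir SE: edge -> no flip
All flips: (4,3)

Answer: ......
......
.BBBW.
..BW..
..BW..
..BW..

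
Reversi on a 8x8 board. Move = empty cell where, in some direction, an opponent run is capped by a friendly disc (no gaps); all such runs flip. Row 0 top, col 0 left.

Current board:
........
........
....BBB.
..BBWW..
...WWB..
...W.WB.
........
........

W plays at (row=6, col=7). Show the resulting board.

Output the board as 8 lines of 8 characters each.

Place W at (6,7); scan 8 dirs for brackets.
Dir NW: opp run (5,6) (4,5) capped by W -> flip
Dir N: first cell '.' (not opp) -> no flip
Dir NE: edge -> no flip
Dir W: first cell '.' (not opp) -> no flip
Dir E: edge -> no flip
Dir SW: first cell '.' (not opp) -> no flip
Dir S: first cell '.' (not opp) -> no flip
Dir SE: edge -> no flip
All flips: (4,5) (5,6)

Answer: ........
........
....BBB.
..BBWW..
...WWW..
...W.WW.
.......W
........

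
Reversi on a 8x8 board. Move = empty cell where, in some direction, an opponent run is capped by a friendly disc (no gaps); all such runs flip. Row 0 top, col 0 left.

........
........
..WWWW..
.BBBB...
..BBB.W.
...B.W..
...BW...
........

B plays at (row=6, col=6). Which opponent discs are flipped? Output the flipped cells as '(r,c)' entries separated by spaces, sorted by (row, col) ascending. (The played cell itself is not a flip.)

Dir NW: opp run (5,5) capped by B -> flip
Dir N: first cell '.' (not opp) -> no flip
Dir NE: first cell '.' (not opp) -> no flip
Dir W: first cell '.' (not opp) -> no flip
Dir E: first cell '.' (not opp) -> no flip
Dir SW: first cell '.' (not opp) -> no flip
Dir S: first cell '.' (not opp) -> no flip
Dir SE: first cell '.' (not opp) -> no flip

Answer: (5,5)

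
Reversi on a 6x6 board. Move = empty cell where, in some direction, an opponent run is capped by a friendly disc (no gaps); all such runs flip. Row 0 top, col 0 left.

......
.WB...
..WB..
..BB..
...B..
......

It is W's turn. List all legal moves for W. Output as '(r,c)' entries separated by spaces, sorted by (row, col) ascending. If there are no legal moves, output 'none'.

Answer: (0,2) (1,3) (2,4) (4,2) (4,4)

Derivation:
(0,1): no bracket -> illegal
(0,2): flips 1 -> legal
(0,3): no bracket -> illegal
(1,3): flips 1 -> legal
(1,4): no bracket -> illegal
(2,1): no bracket -> illegal
(2,4): flips 1 -> legal
(3,1): no bracket -> illegal
(3,4): no bracket -> illegal
(4,1): no bracket -> illegal
(4,2): flips 1 -> legal
(4,4): flips 1 -> legal
(5,2): no bracket -> illegal
(5,3): no bracket -> illegal
(5,4): no bracket -> illegal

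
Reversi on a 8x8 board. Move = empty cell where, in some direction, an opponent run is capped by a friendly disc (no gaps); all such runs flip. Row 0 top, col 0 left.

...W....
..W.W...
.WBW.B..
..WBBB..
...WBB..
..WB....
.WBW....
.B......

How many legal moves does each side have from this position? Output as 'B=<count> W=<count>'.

Answer: B=12 W=6

Derivation:
-- B to move --
(0,1): flips 2 -> legal
(0,2): flips 1 -> legal
(0,4): no bracket -> illegal
(0,5): no bracket -> illegal
(1,0): no bracket -> illegal
(1,1): no bracket -> illegal
(1,3): flips 1 -> legal
(1,5): no bracket -> illegal
(2,0): flips 1 -> legal
(2,4): flips 1 -> legal
(3,0): no bracket -> illegal
(3,1): flips 1 -> legal
(4,1): no bracket -> illegal
(4,2): flips 3 -> legal
(5,0): no bracket -> illegal
(5,1): flips 2 -> legal
(5,4): no bracket -> illegal
(6,0): flips 1 -> legal
(6,4): flips 1 -> legal
(7,0): flips 3 -> legal
(7,2): no bracket -> illegal
(7,3): flips 1 -> legal
(7,4): no bracket -> illegal
B mobility = 12
-- W to move --
(1,1): no bracket -> illegal
(1,3): no bracket -> illegal
(1,5): no bracket -> illegal
(1,6): flips 2 -> legal
(2,4): no bracket -> illegal
(2,6): no bracket -> illegal
(3,1): no bracket -> illegal
(3,6): flips 4 -> legal
(4,2): no bracket -> illegal
(4,6): flips 2 -> legal
(5,1): no bracket -> illegal
(5,4): flips 1 -> legal
(5,5): no bracket -> illegal
(5,6): flips 2 -> legal
(6,0): no bracket -> illegal
(6,4): no bracket -> illegal
(7,0): no bracket -> illegal
(7,2): flips 1 -> legal
(7,3): no bracket -> illegal
W mobility = 6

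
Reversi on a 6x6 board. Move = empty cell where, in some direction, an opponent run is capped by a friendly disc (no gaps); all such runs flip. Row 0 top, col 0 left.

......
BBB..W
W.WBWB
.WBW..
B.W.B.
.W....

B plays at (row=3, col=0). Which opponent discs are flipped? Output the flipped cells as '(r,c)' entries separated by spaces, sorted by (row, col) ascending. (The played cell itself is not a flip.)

Answer: (2,0) (3,1)

Derivation:
Dir NW: edge -> no flip
Dir N: opp run (2,0) capped by B -> flip
Dir NE: first cell '.' (not opp) -> no flip
Dir W: edge -> no flip
Dir E: opp run (3,1) capped by B -> flip
Dir SW: edge -> no flip
Dir S: first cell 'B' (not opp) -> no flip
Dir SE: first cell '.' (not opp) -> no flip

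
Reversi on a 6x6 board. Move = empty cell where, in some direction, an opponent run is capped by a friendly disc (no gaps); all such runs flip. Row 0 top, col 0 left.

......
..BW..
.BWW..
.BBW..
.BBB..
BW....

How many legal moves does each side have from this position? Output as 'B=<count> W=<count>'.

-- B to move --
(0,2): no bracket -> illegal
(0,3): flips 3 -> legal
(0,4): flips 2 -> legal
(1,1): no bracket -> illegal
(1,4): flips 2 -> legal
(2,4): flips 3 -> legal
(3,4): flips 2 -> legal
(4,0): no bracket -> illegal
(4,4): no bracket -> illegal
(5,2): flips 1 -> legal
B mobility = 6
-- W to move --
(0,1): flips 1 -> legal
(0,2): flips 1 -> legal
(0,3): no bracket -> illegal
(1,0): no bracket -> illegal
(1,1): flips 4 -> legal
(2,0): flips 1 -> legal
(3,0): flips 2 -> legal
(3,4): no bracket -> illegal
(4,0): flips 1 -> legal
(4,4): no bracket -> illegal
(5,2): flips 2 -> legal
(5,3): flips 1 -> legal
(5,4): no bracket -> illegal
W mobility = 8

Answer: B=6 W=8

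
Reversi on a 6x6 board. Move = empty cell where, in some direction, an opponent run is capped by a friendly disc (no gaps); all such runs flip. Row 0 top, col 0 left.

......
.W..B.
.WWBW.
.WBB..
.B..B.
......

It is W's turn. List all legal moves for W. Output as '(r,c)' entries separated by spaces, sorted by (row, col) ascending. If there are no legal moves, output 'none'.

Answer: (0,4) (3,4) (4,2) (4,3) (5,1) (5,5)

Derivation:
(0,3): no bracket -> illegal
(0,4): flips 1 -> legal
(0,5): no bracket -> illegal
(1,2): no bracket -> illegal
(1,3): no bracket -> illegal
(1,5): no bracket -> illegal
(2,5): no bracket -> illegal
(3,0): no bracket -> illegal
(3,4): flips 2 -> legal
(3,5): no bracket -> illegal
(4,0): no bracket -> illegal
(4,2): flips 2 -> legal
(4,3): flips 1 -> legal
(4,5): no bracket -> illegal
(5,0): no bracket -> illegal
(5,1): flips 1 -> legal
(5,2): no bracket -> illegal
(5,3): no bracket -> illegal
(5,4): no bracket -> illegal
(5,5): flips 2 -> legal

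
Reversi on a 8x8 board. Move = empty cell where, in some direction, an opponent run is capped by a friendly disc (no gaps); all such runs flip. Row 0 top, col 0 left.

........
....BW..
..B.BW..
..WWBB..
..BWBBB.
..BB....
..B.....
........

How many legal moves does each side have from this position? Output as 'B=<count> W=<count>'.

Answer: B=7 W=13

Derivation:
-- B to move --
(0,4): no bracket -> illegal
(0,5): flips 2 -> legal
(0,6): flips 1 -> legal
(1,6): flips 2 -> legal
(2,1): no bracket -> illegal
(2,3): flips 2 -> legal
(2,6): flips 1 -> legal
(3,1): flips 2 -> legal
(3,6): flips 1 -> legal
(4,1): no bracket -> illegal
(5,4): no bracket -> illegal
B mobility = 7
-- W to move --
(0,3): flips 1 -> legal
(0,4): no bracket -> illegal
(0,5): no bracket -> illegal
(1,1): flips 1 -> legal
(1,2): flips 1 -> legal
(1,3): flips 1 -> legal
(2,1): no bracket -> illegal
(2,3): flips 1 -> legal
(2,6): no bracket -> illegal
(3,1): no bracket -> illegal
(3,6): flips 2 -> legal
(3,7): no bracket -> illegal
(4,1): flips 1 -> legal
(4,7): flips 3 -> legal
(5,1): flips 1 -> legal
(5,4): no bracket -> illegal
(5,5): flips 3 -> legal
(5,6): no bracket -> illegal
(5,7): no bracket -> illegal
(6,1): flips 1 -> legal
(6,3): flips 1 -> legal
(6,4): no bracket -> illegal
(7,1): no bracket -> illegal
(7,2): flips 3 -> legal
(7,3): no bracket -> illegal
W mobility = 13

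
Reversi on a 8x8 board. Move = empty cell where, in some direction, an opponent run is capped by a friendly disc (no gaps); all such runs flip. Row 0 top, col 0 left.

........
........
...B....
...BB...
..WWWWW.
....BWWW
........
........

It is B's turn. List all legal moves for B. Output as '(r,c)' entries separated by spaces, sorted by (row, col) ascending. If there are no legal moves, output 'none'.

(3,1): no bracket -> illegal
(3,2): flips 1 -> legal
(3,5): no bracket -> illegal
(3,6): flips 1 -> legal
(3,7): no bracket -> illegal
(4,1): no bracket -> illegal
(4,7): no bracket -> illegal
(5,1): flips 1 -> legal
(5,2): flips 1 -> legal
(5,3): flips 1 -> legal
(6,4): no bracket -> illegal
(6,5): no bracket -> illegal
(6,6): flips 2 -> legal
(6,7): flips 2 -> legal

Answer: (3,2) (3,6) (5,1) (5,2) (5,3) (6,6) (6,7)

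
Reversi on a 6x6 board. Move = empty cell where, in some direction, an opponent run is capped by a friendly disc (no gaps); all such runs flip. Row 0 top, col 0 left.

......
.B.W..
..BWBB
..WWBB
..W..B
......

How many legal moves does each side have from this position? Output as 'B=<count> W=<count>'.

-- B to move --
(0,2): flips 1 -> legal
(0,3): no bracket -> illegal
(0,4): flips 1 -> legal
(1,2): flips 1 -> legal
(1,4): no bracket -> illegal
(2,1): no bracket -> illegal
(3,1): flips 2 -> legal
(4,1): no bracket -> illegal
(4,3): no bracket -> illegal
(4,4): flips 1 -> legal
(5,1): flips 2 -> legal
(5,2): flips 2 -> legal
(5,3): no bracket -> illegal
B mobility = 7
-- W to move --
(0,0): flips 2 -> legal
(0,1): no bracket -> illegal
(0,2): no bracket -> illegal
(1,0): no bracket -> illegal
(1,2): flips 1 -> legal
(1,4): no bracket -> illegal
(1,5): flips 1 -> legal
(2,0): no bracket -> illegal
(2,1): flips 1 -> legal
(3,1): flips 1 -> legal
(4,3): no bracket -> illegal
(4,4): no bracket -> illegal
(5,4): no bracket -> illegal
(5,5): no bracket -> illegal
W mobility = 5

Answer: B=7 W=5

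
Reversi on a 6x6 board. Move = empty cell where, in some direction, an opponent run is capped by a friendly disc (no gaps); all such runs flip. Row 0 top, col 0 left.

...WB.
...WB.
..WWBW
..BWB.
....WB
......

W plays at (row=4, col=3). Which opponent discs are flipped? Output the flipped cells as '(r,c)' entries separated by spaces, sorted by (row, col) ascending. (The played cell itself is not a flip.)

Answer: (3,4)

Derivation:
Dir NW: opp run (3,2), next='.' -> no flip
Dir N: first cell 'W' (not opp) -> no flip
Dir NE: opp run (3,4) capped by W -> flip
Dir W: first cell '.' (not opp) -> no flip
Dir E: first cell 'W' (not opp) -> no flip
Dir SW: first cell '.' (not opp) -> no flip
Dir S: first cell '.' (not opp) -> no flip
Dir SE: first cell '.' (not opp) -> no flip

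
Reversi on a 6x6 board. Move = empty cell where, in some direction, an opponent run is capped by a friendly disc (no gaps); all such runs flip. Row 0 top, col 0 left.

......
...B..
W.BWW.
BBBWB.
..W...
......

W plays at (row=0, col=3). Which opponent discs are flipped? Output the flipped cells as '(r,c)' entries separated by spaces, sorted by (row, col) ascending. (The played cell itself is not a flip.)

Answer: (1,3)

Derivation:
Dir NW: edge -> no flip
Dir N: edge -> no flip
Dir NE: edge -> no flip
Dir W: first cell '.' (not opp) -> no flip
Dir E: first cell '.' (not opp) -> no flip
Dir SW: first cell '.' (not opp) -> no flip
Dir S: opp run (1,3) capped by W -> flip
Dir SE: first cell '.' (not opp) -> no flip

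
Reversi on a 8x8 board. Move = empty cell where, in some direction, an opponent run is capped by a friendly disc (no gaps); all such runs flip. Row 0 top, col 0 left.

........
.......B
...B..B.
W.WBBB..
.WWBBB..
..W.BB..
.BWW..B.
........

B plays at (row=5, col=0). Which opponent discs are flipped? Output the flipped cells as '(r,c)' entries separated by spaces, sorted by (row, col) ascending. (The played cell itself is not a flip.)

Dir NW: edge -> no flip
Dir N: first cell '.' (not opp) -> no flip
Dir NE: opp run (4,1) (3,2) capped by B -> flip
Dir W: edge -> no flip
Dir E: first cell '.' (not opp) -> no flip
Dir SW: edge -> no flip
Dir S: first cell '.' (not opp) -> no flip
Dir SE: first cell 'B' (not opp) -> no flip

Answer: (3,2) (4,1)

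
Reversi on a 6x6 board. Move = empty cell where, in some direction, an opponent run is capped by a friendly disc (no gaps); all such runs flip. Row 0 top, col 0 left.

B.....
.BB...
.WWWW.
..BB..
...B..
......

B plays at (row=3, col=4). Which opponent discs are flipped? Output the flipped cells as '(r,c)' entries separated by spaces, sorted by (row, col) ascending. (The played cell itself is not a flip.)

Answer: (2,3)

Derivation:
Dir NW: opp run (2,3) capped by B -> flip
Dir N: opp run (2,4), next='.' -> no flip
Dir NE: first cell '.' (not opp) -> no flip
Dir W: first cell 'B' (not opp) -> no flip
Dir E: first cell '.' (not opp) -> no flip
Dir SW: first cell 'B' (not opp) -> no flip
Dir S: first cell '.' (not opp) -> no flip
Dir SE: first cell '.' (not opp) -> no flip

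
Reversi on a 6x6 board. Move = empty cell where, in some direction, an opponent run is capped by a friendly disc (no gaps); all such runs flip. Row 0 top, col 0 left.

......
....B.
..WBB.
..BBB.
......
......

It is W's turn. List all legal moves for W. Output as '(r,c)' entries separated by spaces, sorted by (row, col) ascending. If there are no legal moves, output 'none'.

Answer: (2,5) (4,2) (4,4)

Derivation:
(0,3): no bracket -> illegal
(0,4): no bracket -> illegal
(0,5): no bracket -> illegal
(1,2): no bracket -> illegal
(1,3): no bracket -> illegal
(1,5): no bracket -> illegal
(2,1): no bracket -> illegal
(2,5): flips 2 -> legal
(3,1): no bracket -> illegal
(3,5): no bracket -> illegal
(4,1): no bracket -> illegal
(4,2): flips 1 -> legal
(4,3): no bracket -> illegal
(4,4): flips 1 -> legal
(4,5): no bracket -> illegal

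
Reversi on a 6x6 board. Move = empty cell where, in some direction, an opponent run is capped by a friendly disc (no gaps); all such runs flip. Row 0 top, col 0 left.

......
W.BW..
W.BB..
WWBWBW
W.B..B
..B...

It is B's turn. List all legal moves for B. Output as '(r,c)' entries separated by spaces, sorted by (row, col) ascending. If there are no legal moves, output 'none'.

Answer: (0,3) (0,4) (1,4) (2,4) (2,5) (4,3) (4,4)

Derivation:
(0,0): no bracket -> illegal
(0,1): no bracket -> illegal
(0,2): no bracket -> illegal
(0,3): flips 1 -> legal
(0,4): flips 1 -> legal
(1,1): no bracket -> illegal
(1,4): flips 1 -> legal
(2,1): no bracket -> illegal
(2,4): flips 1 -> legal
(2,5): flips 1 -> legal
(4,1): no bracket -> illegal
(4,3): flips 1 -> legal
(4,4): flips 1 -> legal
(5,0): no bracket -> illegal
(5,1): no bracket -> illegal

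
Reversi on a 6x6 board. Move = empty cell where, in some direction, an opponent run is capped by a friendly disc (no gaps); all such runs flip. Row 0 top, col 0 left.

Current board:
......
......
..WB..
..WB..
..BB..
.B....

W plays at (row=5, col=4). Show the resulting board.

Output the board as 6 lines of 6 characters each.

Place W at (5,4); scan 8 dirs for brackets.
Dir NW: opp run (4,3) capped by W -> flip
Dir N: first cell '.' (not opp) -> no flip
Dir NE: first cell '.' (not opp) -> no flip
Dir W: first cell '.' (not opp) -> no flip
Dir E: first cell '.' (not opp) -> no flip
Dir SW: edge -> no flip
Dir S: edge -> no flip
Dir SE: edge -> no flip
All flips: (4,3)

Answer: ......
......
..WB..
..WB..
..BW..
.B..W.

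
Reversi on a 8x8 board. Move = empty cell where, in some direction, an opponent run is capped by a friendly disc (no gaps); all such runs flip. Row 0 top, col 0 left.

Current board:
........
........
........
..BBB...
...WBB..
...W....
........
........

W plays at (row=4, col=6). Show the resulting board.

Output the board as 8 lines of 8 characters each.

Answer: ........
........
........
..BBB...
...WWWW.
...W....
........
........

Derivation:
Place W at (4,6); scan 8 dirs for brackets.
Dir NW: first cell '.' (not opp) -> no flip
Dir N: first cell '.' (not opp) -> no flip
Dir NE: first cell '.' (not opp) -> no flip
Dir W: opp run (4,5) (4,4) capped by W -> flip
Dir E: first cell '.' (not opp) -> no flip
Dir SW: first cell '.' (not opp) -> no flip
Dir S: first cell '.' (not opp) -> no flip
Dir SE: first cell '.' (not opp) -> no flip
All flips: (4,4) (4,5)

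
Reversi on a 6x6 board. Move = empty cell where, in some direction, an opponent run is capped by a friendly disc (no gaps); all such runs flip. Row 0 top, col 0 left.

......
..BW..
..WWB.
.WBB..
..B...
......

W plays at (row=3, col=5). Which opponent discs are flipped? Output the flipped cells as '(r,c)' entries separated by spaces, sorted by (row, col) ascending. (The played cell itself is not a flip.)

Answer: (2,4)

Derivation:
Dir NW: opp run (2,4) capped by W -> flip
Dir N: first cell '.' (not opp) -> no flip
Dir NE: edge -> no flip
Dir W: first cell '.' (not opp) -> no flip
Dir E: edge -> no flip
Dir SW: first cell '.' (not opp) -> no flip
Dir S: first cell '.' (not opp) -> no flip
Dir SE: edge -> no flip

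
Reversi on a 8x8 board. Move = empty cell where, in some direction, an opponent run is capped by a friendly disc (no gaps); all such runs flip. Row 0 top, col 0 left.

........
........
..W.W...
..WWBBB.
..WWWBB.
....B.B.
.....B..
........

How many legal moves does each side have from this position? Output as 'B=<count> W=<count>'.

Answer: B=7 W=7

Derivation:
-- B to move --
(1,1): no bracket -> illegal
(1,2): no bracket -> illegal
(1,3): flips 1 -> legal
(1,4): flips 1 -> legal
(1,5): no bracket -> illegal
(2,1): flips 2 -> legal
(2,3): no bracket -> illegal
(2,5): no bracket -> illegal
(3,1): flips 2 -> legal
(4,1): flips 3 -> legal
(5,1): no bracket -> illegal
(5,2): flips 1 -> legal
(5,3): flips 1 -> legal
(5,5): no bracket -> illegal
B mobility = 7
-- W to move --
(2,3): no bracket -> illegal
(2,5): flips 1 -> legal
(2,6): flips 1 -> legal
(2,7): no bracket -> illegal
(3,7): flips 3 -> legal
(4,7): flips 2 -> legal
(5,3): no bracket -> illegal
(5,5): no bracket -> illegal
(5,7): flips 2 -> legal
(6,3): no bracket -> illegal
(6,4): flips 1 -> legal
(6,6): no bracket -> illegal
(6,7): no bracket -> illegal
(7,4): no bracket -> illegal
(7,5): no bracket -> illegal
(7,6): flips 2 -> legal
W mobility = 7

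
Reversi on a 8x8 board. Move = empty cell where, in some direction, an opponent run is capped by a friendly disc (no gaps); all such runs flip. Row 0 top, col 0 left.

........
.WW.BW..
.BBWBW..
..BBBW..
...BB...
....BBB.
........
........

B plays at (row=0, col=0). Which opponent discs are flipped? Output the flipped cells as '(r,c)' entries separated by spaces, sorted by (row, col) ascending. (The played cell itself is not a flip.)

Answer: (1,1)

Derivation:
Dir NW: edge -> no flip
Dir N: edge -> no flip
Dir NE: edge -> no flip
Dir W: edge -> no flip
Dir E: first cell '.' (not opp) -> no flip
Dir SW: edge -> no flip
Dir S: first cell '.' (not opp) -> no flip
Dir SE: opp run (1,1) capped by B -> flip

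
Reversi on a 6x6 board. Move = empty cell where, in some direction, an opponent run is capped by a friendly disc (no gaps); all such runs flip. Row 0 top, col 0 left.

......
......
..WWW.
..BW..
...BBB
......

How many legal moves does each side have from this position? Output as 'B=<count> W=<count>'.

Answer: B=5 W=5

Derivation:
-- B to move --
(1,1): flips 2 -> legal
(1,2): flips 1 -> legal
(1,3): flips 2 -> legal
(1,4): flips 1 -> legal
(1,5): no bracket -> illegal
(2,1): no bracket -> illegal
(2,5): no bracket -> illegal
(3,1): no bracket -> illegal
(3,4): flips 1 -> legal
(3,5): no bracket -> illegal
(4,2): no bracket -> illegal
B mobility = 5
-- W to move --
(2,1): no bracket -> illegal
(3,1): flips 1 -> legal
(3,4): no bracket -> illegal
(3,5): no bracket -> illegal
(4,1): flips 1 -> legal
(4,2): flips 1 -> legal
(5,2): no bracket -> illegal
(5,3): flips 1 -> legal
(5,4): no bracket -> illegal
(5,5): flips 1 -> legal
W mobility = 5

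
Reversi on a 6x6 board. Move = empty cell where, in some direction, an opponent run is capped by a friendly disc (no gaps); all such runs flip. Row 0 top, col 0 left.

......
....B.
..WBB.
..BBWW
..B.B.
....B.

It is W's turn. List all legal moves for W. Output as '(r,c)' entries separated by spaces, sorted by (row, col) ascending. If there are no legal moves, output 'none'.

Answer: (0,4) (1,2) (1,3) (2,5) (3,1) (5,2) (5,3) (5,5)

Derivation:
(0,3): no bracket -> illegal
(0,4): flips 2 -> legal
(0,5): no bracket -> illegal
(1,2): flips 1 -> legal
(1,3): flips 1 -> legal
(1,5): no bracket -> illegal
(2,1): no bracket -> illegal
(2,5): flips 2 -> legal
(3,1): flips 2 -> legal
(4,1): no bracket -> illegal
(4,3): no bracket -> illegal
(4,5): no bracket -> illegal
(5,1): no bracket -> illegal
(5,2): flips 2 -> legal
(5,3): flips 1 -> legal
(5,5): flips 2 -> legal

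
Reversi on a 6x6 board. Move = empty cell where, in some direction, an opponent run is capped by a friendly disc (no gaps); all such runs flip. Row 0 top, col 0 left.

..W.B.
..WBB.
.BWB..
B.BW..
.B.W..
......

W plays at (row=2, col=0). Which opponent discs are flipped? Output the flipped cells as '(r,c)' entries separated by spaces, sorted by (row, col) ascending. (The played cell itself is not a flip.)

Answer: (2,1)

Derivation:
Dir NW: edge -> no flip
Dir N: first cell '.' (not opp) -> no flip
Dir NE: first cell '.' (not opp) -> no flip
Dir W: edge -> no flip
Dir E: opp run (2,1) capped by W -> flip
Dir SW: edge -> no flip
Dir S: opp run (3,0), next='.' -> no flip
Dir SE: first cell '.' (not opp) -> no flip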